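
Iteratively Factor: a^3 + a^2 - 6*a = (a + 3)*(a^2 - 2*a) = a*(a + 3)*(a - 2)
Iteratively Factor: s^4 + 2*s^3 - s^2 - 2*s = (s - 1)*(s^3 + 3*s^2 + 2*s) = (s - 1)*(s + 2)*(s^2 + s) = s*(s - 1)*(s + 2)*(s + 1)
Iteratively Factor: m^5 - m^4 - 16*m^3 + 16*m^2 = (m)*(m^4 - m^3 - 16*m^2 + 16*m) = m*(m - 4)*(m^3 + 3*m^2 - 4*m) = m*(m - 4)*(m - 1)*(m^2 + 4*m) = m^2*(m - 4)*(m - 1)*(m + 4)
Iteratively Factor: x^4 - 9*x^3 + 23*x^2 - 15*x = (x - 1)*(x^3 - 8*x^2 + 15*x) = (x - 3)*(x - 1)*(x^2 - 5*x) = x*(x - 3)*(x - 1)*(x - 5)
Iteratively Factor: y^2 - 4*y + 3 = (y - 1)*(y - 3)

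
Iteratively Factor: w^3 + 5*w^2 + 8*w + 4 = (w + 2)*(w^2 + 3*w + 2) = (w + 2)^2*(w + 1)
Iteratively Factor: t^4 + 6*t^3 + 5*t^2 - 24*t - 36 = (t + 3)*(t^3 + 3*t^2 - 4*t - 12) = (t - 2)*(t + 3)*(t^2 + 5*t + 6) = (t - 2)*(t + 3)^2*(t + 2)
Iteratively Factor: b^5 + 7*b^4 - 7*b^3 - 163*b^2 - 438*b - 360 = (b - 5)*(b^4 + 12*b^3 + 53*b^2 + 102*b + 72) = (b - 5)*(b + 3)*(b^3 + 9*b^2 + 26*b + 24) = (b - 5)*(b + 2)*(b + 3)*(b^2 + 7*b + 12) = (b - 5)*(b + 2)*(b + 3)^2*(b + 4)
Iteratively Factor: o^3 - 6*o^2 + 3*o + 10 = (o - 2)*(o^2 - 4*o - 5) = (o - 5)*(o - 2)*(o + 1)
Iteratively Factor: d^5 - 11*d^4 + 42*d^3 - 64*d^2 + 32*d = (d)*(d^4 - 11*d^3 + 42*d^2 - 64*d + 32) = d*(d - 2)*(d^3 - 9*d^2 + 24*d - 16) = d*(d - 4)*(d - 2)*(d^2 - 5*d + 4) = d*(d - 4)*(d - 2)*(d - 1)*(d - 4)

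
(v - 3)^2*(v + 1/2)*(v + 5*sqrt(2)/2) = v^4 - 11*v^3/2 + 5*sqrt(2)*v^3/2 - 55*sqrt(2)*v^2/4 + 6*v^2 + 9*v/2 + 15*sqrt(2)*v + 45*sqrt(2)/4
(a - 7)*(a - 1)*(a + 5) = a^3 - 3*a^2 - 33*a + 35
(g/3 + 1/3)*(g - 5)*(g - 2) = g^3/3 - 2*g^2 + g + 10/3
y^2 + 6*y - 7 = (y - 1)*(y + 7)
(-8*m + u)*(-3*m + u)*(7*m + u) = 168*m^3 - 53*m^2*u - 4*m*u^2 + u^3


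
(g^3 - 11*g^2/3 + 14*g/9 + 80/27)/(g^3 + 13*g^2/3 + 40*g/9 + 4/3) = (9*g^2 - 39*g + 40)/(3*(3*g^2 + 11*g + 6))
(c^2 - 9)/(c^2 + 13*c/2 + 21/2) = 2*(c - 3)/(2*c + 7)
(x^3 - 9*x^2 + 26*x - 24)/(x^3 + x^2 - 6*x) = (x^2 - 7*x + 12)/(x*(x + 3))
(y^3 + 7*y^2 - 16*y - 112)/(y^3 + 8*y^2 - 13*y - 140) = (y + 4)/(y + 5)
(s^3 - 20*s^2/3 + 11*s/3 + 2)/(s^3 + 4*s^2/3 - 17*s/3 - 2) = (s^2 - 7*s + 6)/(s^2 + s - 6)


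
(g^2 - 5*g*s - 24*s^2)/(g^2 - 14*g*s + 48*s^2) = (-g - 3*s)/(-g + 6*s)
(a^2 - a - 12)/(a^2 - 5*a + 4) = (a + 3)/(a - 1)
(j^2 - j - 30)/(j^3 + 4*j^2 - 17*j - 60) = (j - 6)/(j^2 - j - 12)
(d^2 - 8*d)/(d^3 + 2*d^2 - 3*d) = (d - 8)/(d^2 + 2*d - 3)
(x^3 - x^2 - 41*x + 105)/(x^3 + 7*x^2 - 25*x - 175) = (x - 3)/(x + 5)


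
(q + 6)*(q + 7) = q^2 + 13*q + 42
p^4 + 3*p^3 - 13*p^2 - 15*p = p*(p - 3)*(p + 1)*(p + 5)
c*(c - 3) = c^2 - 3*c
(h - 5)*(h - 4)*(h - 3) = h^3 - 12*h^2 + 47*h - 60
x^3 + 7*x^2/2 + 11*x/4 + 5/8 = (x + 1/2)^2*(x + 5/2)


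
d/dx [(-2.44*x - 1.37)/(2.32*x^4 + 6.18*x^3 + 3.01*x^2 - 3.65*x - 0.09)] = (16.9824*x^4 + 42.872*x^3 + 32.7442*x^2 + 8.2474*x - 4.7809)/(5.3824*x^8 + 28.6752*x^7 + 52.1588*x^6 + 20.2676*x^5 - 36.4715*x^4 - 23.0854*x^3 + 12.7807*x^2 + 0.657*x + 0.0081)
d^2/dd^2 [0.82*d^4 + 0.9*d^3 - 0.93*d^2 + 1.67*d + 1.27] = 9.84*d^2 + 5.4*d - 1.86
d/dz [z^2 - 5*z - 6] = 2*z - 5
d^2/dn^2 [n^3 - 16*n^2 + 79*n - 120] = 6*n - 32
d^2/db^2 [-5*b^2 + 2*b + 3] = -10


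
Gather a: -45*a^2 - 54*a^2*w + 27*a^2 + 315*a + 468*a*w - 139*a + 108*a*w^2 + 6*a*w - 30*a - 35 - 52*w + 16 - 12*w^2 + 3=a^2*(-54*w - 18) + a*(108*w^2 + 474*w + 146) - 12*w^2 - 52*w - 16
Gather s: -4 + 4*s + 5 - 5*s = 1 - s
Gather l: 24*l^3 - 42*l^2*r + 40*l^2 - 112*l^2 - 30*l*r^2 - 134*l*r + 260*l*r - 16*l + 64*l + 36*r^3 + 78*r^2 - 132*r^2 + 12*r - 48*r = 24*l^3 + l^2*(-42*r - 72) + l*(-30*r^2 + 126*r + 48) + 36*r^3 - 54*r^2 - 36*r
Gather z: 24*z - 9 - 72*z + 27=18 - 48*z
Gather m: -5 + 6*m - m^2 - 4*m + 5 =-m^2 + 2*m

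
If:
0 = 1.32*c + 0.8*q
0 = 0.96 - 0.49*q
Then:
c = -1.19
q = 1.96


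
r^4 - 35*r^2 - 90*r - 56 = (r - 7)*(r + 1)*(r + 2)*(r + 4)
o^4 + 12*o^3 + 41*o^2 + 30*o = o*(o + 1)*(o + 5)*(o + 6)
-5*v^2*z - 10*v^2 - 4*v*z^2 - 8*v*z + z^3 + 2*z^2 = (-5*v + z)*(v + z)*(z + 2)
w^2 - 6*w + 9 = (w - 3)^2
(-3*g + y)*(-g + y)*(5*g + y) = 15*g^3 - 17*g^2*y + g*y^2 + y^3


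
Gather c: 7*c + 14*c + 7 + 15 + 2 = 21*c + 24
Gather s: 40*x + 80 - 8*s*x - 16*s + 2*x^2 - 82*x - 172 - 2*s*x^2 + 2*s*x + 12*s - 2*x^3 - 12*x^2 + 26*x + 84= s*(-2*x^2 - 6*x - 4) - 2*x^3 - 10*x^2 - 16*x - 8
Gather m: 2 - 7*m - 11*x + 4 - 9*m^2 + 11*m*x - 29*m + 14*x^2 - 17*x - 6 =-9*m^2 + m*(11*x - 36) + 14*x^2 - 28*x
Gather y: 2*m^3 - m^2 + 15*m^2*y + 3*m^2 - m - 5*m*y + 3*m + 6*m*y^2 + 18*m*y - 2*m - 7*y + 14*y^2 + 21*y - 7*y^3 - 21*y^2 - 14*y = 2*m^3 + 2*m^2 - 7*y^3 + y^2*(6*m - 7) + y*(15*m^2 + 13*m)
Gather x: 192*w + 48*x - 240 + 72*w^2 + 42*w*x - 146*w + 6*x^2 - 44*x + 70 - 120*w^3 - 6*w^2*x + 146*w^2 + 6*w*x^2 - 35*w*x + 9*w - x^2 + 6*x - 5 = -120*w^3 + 218*w^2 + 55*w + x^2*(6*w + 5) + x*(-6*w^2 + 7*w + 10) - 175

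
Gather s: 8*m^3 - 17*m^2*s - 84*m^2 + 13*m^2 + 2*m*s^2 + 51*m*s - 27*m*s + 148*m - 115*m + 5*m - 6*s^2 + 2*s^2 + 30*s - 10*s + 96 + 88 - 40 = 8*m^3 - 71*m^2 + 38*m + s^2*(2*m - 4) + s*(-17*m^2 + 24*m + 20) + 144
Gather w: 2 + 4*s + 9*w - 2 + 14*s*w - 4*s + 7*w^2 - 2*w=7*w^2 + w*(14*s + 7)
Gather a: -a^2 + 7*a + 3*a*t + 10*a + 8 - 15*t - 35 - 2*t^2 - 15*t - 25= -a^2 + a*(3*t + 17) - 2*t^2 - 30*t - 52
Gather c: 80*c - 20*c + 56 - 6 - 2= 60*c + 48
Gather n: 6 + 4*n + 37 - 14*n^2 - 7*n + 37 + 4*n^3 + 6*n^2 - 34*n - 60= 4*n^3 - 8*n^2 - 37*n + 20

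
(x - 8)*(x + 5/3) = x^2 - 19*x/3 - 40/3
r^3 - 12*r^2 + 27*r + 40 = (r - 8)*(r - 5)*(r + 1)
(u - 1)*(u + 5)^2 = u^3 + 9*u^2 + 15*u - 25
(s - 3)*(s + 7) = s^2 + 4*s - 21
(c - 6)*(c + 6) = c^2 - 36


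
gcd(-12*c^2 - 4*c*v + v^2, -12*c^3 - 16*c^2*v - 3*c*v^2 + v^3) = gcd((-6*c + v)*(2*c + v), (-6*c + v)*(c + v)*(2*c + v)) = -12*c^2 - 4*c*v + v^2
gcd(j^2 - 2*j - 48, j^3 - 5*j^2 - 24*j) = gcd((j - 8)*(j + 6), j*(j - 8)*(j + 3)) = j - 8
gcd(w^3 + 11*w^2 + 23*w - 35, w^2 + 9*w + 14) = w + 7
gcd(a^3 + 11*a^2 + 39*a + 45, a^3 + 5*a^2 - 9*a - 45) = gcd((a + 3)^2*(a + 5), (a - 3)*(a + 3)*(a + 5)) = a^2 + 8*a + 15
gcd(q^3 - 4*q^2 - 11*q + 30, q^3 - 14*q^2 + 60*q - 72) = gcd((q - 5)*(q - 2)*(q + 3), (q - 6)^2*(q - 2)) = q - 2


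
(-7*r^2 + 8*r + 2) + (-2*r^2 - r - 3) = -9*r^2 + 7*r - 1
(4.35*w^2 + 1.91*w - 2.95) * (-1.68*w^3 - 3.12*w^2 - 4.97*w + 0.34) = -7.308*w^5 - 16.7808*w^4 - 22.6227*w^3 + 1.1903*w^2 + 15.3109*w - 1.003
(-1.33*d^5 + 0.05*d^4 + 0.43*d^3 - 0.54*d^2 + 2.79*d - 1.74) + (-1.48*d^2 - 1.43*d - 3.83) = -1.33*d^5 + 0.05*d^4 + 0.43*d^3 - 2.02*d^2 + 1.36*d - 5.57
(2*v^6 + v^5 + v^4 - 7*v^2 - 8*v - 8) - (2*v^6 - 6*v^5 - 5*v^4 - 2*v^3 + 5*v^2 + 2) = 7*v^5 + 6*v^4 + 2*v^3 - 12*v^2 - 8*v - 10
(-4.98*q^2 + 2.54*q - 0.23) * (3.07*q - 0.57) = -15.2886*q^3 + 10.6364*q^2 - 2.1539*q + 0.1311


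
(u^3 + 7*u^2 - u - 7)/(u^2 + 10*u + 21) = (u^2 - 1)/(u + 3)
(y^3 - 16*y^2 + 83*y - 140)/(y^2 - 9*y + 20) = y - 7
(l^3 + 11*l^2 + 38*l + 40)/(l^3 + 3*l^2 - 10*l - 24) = (l + 5)/(l - 3)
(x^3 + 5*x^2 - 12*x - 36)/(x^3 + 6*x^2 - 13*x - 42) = (x + 6)/(x + 7)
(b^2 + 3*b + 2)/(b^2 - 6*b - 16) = (b + 1)/(b - 8)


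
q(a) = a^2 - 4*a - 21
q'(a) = 2*a - 4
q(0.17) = -21.65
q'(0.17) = -3.66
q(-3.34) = 3.52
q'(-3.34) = -10.68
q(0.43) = -22.54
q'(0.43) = -3.14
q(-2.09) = -8.27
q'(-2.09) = -8.18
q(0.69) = -23.28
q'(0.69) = -2.62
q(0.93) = -23.86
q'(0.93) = -2.14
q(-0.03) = -20.88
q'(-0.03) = -4.06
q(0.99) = -23.98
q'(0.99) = -2.02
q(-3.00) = 0.00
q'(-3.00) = -10.00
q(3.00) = -24.00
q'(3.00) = 2.00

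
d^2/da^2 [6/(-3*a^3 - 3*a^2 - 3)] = 4*(-a^2*(3*a + 2)^2 + (3*a + 1)*(a^3 + a^2 + 1))/(a^3 + a^2 + 1)^3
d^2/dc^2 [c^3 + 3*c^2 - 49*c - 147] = 6*c + 6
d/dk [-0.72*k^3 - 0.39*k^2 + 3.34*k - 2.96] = -2.16*k^2 - 0.78*k + 3.34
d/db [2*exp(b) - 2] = 2*exp(b)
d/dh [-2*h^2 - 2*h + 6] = -4*h - 2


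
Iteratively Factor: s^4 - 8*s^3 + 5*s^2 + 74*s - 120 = (s - 2)*(s^3 - 6*s^2 - 7*s + 60) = (s - 5)*(s - 2)*(s^2 - s - 12) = (s - 5)*(s - 4)*(s - 2)*(s + 3)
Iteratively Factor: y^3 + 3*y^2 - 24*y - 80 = (y - 5)*(y^2 + 8*y + 16) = (y - 5)*(y + 4)*(y + 4)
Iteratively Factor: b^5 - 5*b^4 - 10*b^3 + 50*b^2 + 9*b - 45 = (b - 3)*(b^4 - 2*b^3 - 16*b^2 + 2*b + 15) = (b - 3)*(b - 1)*(b^3 - b^2 - 17*b - 15) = (b - 3)*(b - 1)*(b + 3)*(b^2 - 4*b - 5) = (b - 3)*(b - 1)*(b + 1)*(b + 3)*(b - 5)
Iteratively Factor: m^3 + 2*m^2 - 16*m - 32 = (m + 4)*(m^2 - 2*m - 8) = (m + 2)*(m + 4)*(m - 4)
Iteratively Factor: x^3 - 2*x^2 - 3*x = (x)*(x^2 - 2*x - 3) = x*(x - 3)*(x + 1)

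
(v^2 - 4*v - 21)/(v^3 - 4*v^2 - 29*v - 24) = (v - 7)/(v^2 - 7*v - 8)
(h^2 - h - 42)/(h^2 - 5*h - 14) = (h + 6)/(h + 2)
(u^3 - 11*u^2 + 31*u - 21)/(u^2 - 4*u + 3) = u - 7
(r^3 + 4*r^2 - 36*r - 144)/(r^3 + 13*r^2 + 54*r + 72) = (r - 6)/(r + 3)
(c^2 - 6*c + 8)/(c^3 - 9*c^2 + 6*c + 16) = (c - 4)/(c^2 - 7*c - 8)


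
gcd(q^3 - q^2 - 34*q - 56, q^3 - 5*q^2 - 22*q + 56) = q^2 - 3*q - 28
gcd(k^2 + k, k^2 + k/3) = k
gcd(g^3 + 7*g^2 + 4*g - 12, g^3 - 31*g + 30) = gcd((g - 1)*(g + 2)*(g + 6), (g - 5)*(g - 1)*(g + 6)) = g^2 + 5*g - 6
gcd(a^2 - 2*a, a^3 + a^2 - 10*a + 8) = a - 2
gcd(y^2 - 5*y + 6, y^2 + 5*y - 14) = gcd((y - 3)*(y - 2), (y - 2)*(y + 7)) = y - 2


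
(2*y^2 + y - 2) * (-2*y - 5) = -4*y^3 - 12*y^2 - y + 10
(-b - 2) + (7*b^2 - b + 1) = 7*b^2 - 2*b - 1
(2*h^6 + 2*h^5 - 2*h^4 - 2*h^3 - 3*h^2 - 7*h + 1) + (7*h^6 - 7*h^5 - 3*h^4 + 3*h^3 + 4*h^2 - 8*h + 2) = 9*h^6 - 5*h^5 - 5*h^4 + h^3 + h^2 - 15*h + 3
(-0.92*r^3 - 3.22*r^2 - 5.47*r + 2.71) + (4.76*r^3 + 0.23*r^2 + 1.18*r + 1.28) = 3.84*r^3 - 2.99*r^2 - 4.29*r + 3.99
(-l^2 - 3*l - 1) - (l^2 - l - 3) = -2*l^2 - 2*l + 2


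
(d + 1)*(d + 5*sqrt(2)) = d^2 + d + 5*sqrt(2)*d + 5*sqrt(2)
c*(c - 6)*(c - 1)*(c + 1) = c^4 - 6*c^3 - c^2 + 6*c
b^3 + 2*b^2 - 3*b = b*(b - 1)*(b + 3)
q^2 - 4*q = q*(q - 4)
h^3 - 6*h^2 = h^2*(h - 6)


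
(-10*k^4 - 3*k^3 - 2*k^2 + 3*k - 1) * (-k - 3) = 10*k^5 + 33*k^4 + 11*k^3 + 3*k^2 - 8*k + 3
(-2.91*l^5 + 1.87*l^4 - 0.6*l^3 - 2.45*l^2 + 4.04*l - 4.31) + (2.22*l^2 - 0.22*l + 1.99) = -2.91*l^5 + 1.87*l^4 - 0.6*l^3 - 0.23*l^2 + 3.82*l - 2.32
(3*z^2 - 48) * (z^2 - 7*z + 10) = 3*z^4 - 21*z^3 - 18*z^2 + 336*z - 480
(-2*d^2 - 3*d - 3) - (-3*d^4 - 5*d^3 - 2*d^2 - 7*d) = 3*d^4 + 5*d^3 + 4*d - 3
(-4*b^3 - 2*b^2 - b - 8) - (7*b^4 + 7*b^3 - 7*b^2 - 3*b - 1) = -7*b^4 - 11*b^3 + 5*b^2 + 2*b - 7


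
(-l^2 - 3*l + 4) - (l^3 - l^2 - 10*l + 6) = -l^3 + 7*l - 2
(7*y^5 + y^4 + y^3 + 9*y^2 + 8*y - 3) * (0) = 0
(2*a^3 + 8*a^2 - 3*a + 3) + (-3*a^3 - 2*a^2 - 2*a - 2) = -a^3 + 6*a^2 - 5*a + 1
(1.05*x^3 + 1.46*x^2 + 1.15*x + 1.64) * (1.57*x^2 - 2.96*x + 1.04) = 1.6485*x^5 - 0.8158*x^4 - 1.4241*x^3 + 0.6892*x^2 - 3.6584*x + 1.7056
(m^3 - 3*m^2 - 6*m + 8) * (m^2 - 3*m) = m^5 - 6*m^4 + 3*m^3 + 26*m^2 - 24*m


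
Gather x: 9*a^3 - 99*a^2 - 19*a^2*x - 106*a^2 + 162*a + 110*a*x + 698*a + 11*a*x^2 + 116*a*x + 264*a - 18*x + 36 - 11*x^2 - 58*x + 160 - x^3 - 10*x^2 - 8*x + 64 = 9*a^3 - 205*a^2 + 1124*a - x^3 + x^2*(11*a - 21) + x*(-19*a^2 + 226*a - 84) + 260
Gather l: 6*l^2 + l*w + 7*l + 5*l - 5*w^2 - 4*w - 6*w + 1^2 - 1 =6*l^2 + l*(w + 12) - 5*w^2 - 10*w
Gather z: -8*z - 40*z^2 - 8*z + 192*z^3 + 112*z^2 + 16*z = 192*z^3 + 72*z^2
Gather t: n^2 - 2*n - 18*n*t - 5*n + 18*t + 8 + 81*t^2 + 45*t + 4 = n^2 - 7*n + 81*t^2 + t*(63 - 18*n) + 12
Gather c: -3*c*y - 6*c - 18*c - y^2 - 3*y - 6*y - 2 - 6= c*(-3*y - 24) - y^2 - 9*y - 8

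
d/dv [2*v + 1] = 2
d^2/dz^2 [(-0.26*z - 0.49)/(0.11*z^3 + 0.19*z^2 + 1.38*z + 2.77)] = (-0.018876*z^5 - 0.103752*z^4 - 0.103692*z^3 + 0.398238*z^2 + 0.945978000000001*z + 0.637214000000001)/(0.001331*z^9 + 0.006897*z^8 + 0.062007*z^7 + 0.280462*z^6 + 1.125264*z^5 + 3.908415*z^4 + 9.517893*z^3 + 20.199117*z^2 + 31.765806*z + 21.253933)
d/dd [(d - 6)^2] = 2*d - 12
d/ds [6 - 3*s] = -3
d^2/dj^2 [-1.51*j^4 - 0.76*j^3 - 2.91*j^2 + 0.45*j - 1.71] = -18.12*j^2 - 4.56*j - 5.82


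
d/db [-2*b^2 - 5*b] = -4*b - 5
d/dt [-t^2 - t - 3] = -2*t - 1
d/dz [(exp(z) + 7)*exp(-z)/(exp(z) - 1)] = (-exp(2*z) - 14*exp(z) + 7)*exp(-z)/(exp(2*z) - 2*exp(z) + 1)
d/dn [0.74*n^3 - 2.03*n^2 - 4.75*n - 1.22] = 2.22*n^2 - 4.06*n - 4.75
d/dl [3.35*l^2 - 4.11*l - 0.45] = 6.7*l - 4.11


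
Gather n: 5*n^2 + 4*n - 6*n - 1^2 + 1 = 5*n^2 - 2*n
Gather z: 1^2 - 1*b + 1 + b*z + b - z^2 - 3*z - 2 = -z^2 + z*(b - 3)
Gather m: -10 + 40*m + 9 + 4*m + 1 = 44*m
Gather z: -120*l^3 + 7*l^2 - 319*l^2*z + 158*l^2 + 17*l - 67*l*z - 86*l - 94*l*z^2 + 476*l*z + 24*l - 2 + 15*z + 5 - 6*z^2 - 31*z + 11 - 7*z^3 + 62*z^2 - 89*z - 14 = -120*l^3 + 165*l^2 - 45*l - 7*z^3 + z^2*(56 - 94*l) + z*(-319*l^2 + 409*l - 105)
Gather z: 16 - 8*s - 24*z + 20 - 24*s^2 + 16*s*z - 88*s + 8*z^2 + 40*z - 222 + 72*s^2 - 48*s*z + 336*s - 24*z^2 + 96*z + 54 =48*s^2 + 240*s - 16*z^2 + z*(112 - 32*s) - 132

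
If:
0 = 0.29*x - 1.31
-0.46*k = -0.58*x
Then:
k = 5.70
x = 4.52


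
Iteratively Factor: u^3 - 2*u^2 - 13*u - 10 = (u + 2)*(u^2 - 4*u - 5) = (u - 5)*(u + 2)*(u + 1)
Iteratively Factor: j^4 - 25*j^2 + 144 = (j + 4)*(j^3 - 4*j^2 - 9*j + 36) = (j - 4)*(j + 4)*(j^2 - 9) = (j - 4)*(j - 3)*(j + 4)*(j + 3)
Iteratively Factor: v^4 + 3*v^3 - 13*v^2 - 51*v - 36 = (v + 1)*(v^3 + 2*v^2 - 15*v - 36) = (v + 1)*(v + 3)*(v^2 - v - 12) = (v - 4)*(v + 1)*(v + 3)*(v + 3)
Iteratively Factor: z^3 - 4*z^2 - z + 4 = (z - 4)*(z^2 - 1) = (z - 4)*(z - 1)*(z + 1)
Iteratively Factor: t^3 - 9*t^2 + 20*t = (t - 4)*(t^2 - 5*t) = t*(t - 4)*(t - 5)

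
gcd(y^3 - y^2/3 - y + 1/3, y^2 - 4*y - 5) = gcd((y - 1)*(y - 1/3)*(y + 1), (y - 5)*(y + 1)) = y + 1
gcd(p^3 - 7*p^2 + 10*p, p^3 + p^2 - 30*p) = p^2 - 5*p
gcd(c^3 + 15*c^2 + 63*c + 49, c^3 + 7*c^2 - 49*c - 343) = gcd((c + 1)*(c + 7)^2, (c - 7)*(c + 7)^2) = c^2 + 14*c + 49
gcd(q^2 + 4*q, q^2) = q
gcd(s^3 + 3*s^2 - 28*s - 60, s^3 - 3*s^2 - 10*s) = s^2 - 3*s - 10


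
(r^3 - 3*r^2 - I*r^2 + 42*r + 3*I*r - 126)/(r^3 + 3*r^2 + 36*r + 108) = (r^2 + r*(-3 - 7*I) + 21*I)/(r^2 + r*(3 - 6*I) - 18*I)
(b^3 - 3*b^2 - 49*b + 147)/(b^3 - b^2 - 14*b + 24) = (b^2 - 49)/(b^2 + 2*b - 8)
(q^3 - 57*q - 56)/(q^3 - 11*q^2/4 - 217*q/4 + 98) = 4*(q + 1)/(4*q - 7)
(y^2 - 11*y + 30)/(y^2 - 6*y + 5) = (y - 6)/(y - 1)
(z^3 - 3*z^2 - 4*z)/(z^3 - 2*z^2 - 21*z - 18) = z*(z - 4)/(z^2 - 3*z - 18)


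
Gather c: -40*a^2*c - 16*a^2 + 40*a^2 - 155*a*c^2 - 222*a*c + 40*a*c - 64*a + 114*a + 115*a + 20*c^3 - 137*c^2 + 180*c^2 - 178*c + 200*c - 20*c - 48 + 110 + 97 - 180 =24*a^2 + 165*a + 20*c^3 + c^2*(43 - 155*a) + c*(-40*a^2 - 182*a + 2) - 21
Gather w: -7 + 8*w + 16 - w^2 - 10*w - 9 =-w^2 - 2*w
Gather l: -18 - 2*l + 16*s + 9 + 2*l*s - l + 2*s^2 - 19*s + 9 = l*(2*s - 3) + 2*s^2 - 3*s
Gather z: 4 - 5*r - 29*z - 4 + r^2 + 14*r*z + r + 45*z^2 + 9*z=r^2 - 4*r + 45*z^2 + z*(14*r - 20)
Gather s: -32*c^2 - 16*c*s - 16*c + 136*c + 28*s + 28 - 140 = -32*c^2 + 120*c + s*(28 - 16*c) - 112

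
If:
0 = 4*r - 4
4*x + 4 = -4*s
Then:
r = 1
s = -x - 1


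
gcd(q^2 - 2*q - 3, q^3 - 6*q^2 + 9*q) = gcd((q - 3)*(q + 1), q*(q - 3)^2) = q - 3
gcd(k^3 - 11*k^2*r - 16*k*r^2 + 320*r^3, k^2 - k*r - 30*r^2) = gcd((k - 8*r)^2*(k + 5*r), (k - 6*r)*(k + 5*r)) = k + 5*r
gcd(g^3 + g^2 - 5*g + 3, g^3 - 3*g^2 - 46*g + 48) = g - 1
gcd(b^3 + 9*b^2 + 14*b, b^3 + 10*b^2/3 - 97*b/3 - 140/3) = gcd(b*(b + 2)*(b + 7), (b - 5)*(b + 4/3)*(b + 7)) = b + 7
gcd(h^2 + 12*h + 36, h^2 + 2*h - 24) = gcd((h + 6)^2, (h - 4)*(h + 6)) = h + 6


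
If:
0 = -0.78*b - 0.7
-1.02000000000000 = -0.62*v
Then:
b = -0.90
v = 1.65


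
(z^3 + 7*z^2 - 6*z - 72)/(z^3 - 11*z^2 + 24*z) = (z^2 + 10*z + 24)/(z*(z - 8))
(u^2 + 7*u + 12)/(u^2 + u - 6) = (u + 4)/(u - 2)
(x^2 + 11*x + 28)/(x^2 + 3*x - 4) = (x + 7)/(x - 1)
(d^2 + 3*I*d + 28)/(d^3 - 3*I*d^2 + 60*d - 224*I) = (d + 7*I)/(d^2 + I*d + 56)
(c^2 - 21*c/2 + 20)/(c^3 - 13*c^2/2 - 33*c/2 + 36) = (2*c - 5)/(2*c^2 + 3*c - 9)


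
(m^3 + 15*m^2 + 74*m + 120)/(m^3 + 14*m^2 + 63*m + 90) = (m + 4)/(m + 3)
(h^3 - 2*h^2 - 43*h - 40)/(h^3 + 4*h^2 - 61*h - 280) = (h + 1)/(h + 7)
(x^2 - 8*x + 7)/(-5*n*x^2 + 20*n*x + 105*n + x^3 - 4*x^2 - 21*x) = (x - 1)/(-5*n*x - 15*n + x^2 + 3*x)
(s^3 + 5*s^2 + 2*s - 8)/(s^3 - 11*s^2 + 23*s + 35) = (s^3 + 5*s^2 + 2*s - 8)/(s^3 - 11*s^2 + 23*s + 35)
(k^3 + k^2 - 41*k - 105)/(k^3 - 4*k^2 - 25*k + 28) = (k^2 + 8*k + 15)/(k^2 + 3*k - 4)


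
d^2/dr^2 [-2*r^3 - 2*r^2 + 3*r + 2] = -12*r - 4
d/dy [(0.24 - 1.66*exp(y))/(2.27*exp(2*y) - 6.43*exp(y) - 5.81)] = (3.7682*exp(2*y) - 1.0896*exp(y) + 11.1878)*exp(y)/(5.1529*exp(4*y) - 29.1922*exp(3*y) + 14.9675*exp(2*y) + 74.7166*exp(y) + 33.7561)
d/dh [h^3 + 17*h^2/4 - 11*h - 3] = 3*h^2 + 17*h/2 - 11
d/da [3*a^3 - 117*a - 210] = 9*a^2 - 117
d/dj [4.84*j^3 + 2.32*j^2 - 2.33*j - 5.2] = 14.52*j^2 + 4.64*j - 2.33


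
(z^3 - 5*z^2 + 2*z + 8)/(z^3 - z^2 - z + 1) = (z^2 - 6*z + 8)/(z^2 - 2*z + 1)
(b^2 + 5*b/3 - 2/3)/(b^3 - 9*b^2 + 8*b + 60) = (b - 1/3)/(b^2 - 11*b + 30)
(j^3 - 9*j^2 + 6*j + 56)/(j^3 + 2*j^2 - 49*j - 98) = (j - 4)/(j + 7)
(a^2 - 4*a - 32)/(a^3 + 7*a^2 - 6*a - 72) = (a - 8)/(a^2 + 3*a - 18)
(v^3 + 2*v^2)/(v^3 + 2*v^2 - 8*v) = v*(v + 2)/(v^2 + 2*v - 8)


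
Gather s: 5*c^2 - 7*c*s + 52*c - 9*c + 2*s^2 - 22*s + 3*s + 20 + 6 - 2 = 5*c^2 + 43*c + 2*s^2 + s*(-7*c - 19) + 24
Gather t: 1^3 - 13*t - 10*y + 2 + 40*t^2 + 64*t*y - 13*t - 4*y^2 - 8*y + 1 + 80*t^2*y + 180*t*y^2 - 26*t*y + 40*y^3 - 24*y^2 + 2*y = t^2*(80*y + 40) + t*(180*y^2 + 38*y - 26) + 40*y^3 - 28*y^2 - 16*y + 4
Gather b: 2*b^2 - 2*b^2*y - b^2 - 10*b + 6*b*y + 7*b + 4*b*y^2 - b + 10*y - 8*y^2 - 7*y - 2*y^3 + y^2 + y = b^2*(1 - 2*y) + b*(4*y^2 + 6*y - 4) - 2*y^3 - 7*y^2 + 4*y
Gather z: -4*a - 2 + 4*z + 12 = -4*a + 4*z + 10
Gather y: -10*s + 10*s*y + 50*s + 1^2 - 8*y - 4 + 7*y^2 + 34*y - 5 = 40*s + 7*y^2 + y*(10*s + 26) - 8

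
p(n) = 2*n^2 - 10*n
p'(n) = 4*n - 10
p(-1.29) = 16.23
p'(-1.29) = -15.16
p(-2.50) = 37.50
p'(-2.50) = -20.00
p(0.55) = -4.90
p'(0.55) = -7.80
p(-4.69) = 90.89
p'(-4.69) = -28.76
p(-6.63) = 154.21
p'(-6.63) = -36.52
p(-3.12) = 50.67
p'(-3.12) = -22.48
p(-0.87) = 10.21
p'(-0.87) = -13.48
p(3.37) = -10.99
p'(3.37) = 3.48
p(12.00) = 168.00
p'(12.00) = 38.00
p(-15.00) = 600.00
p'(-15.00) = -70.00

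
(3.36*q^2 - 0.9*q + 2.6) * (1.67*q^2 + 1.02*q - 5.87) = 5.6112*q^4 + 1.9242*q^3 - 16.2992*q^2 + 7.935*q - 15.262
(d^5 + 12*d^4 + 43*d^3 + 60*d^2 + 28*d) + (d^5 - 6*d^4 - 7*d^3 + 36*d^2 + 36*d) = 2*d^5 + 6*d^4 + 36*d^3 + 96*d^2 + 64*d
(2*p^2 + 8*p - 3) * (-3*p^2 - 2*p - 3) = -6*p^4 - 28*p^3 - 13*p^2 - 18*p + 9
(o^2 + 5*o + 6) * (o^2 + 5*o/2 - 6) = o^4 + 15*o^3/2 + 25*o^2/2 - 15*o - 36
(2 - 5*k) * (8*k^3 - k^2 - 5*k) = -40*k^4 + 21*k^3 + 23*k^2 - 10*k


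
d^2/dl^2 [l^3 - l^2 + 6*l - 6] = 6*l - 2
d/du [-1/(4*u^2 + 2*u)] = (4*u + 1)/(2*u^2*(2*u + 1)^2)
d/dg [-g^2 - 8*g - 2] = -2*g - 8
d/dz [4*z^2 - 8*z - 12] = 8*z - 8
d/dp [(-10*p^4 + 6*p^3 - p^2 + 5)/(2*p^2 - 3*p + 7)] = (-40*p^5 + 102*p^4 - 316*p^3 + 129*p^2 - 34*p + 15)/(4*p^4 - 12*p^3 + 37*p^2 - 42*p + 49)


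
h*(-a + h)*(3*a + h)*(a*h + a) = -3*a^3*h^2 - 3*a^3*h + 2*a^2*h^3 + 2*a^2*h^2 + a*h^4 + a*h^3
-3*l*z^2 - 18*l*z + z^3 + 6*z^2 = z*(-3*l + z)*(z + 6)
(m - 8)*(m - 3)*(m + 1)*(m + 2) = m^4 - 8*m^3 - 7*m^2 + 50*m + 48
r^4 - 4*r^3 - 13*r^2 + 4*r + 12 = (r - 6)*(r - 1)*(r + 1)*(r + 2)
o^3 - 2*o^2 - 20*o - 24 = (o - 6)*(o + 2)^2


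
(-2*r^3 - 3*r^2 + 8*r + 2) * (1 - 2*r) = 4*r^4 + 4*r^3 - 19*r^2 + 4*r + 2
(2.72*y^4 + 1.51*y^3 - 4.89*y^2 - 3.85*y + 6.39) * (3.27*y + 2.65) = 8.8944*y^5 + 12.1457*y^4 - 11.9888*y^3 - 25.548*y^2 + 10.6928*y + 16.9335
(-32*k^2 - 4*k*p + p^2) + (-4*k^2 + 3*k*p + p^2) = -36*k^2 - k*p + 2*p^2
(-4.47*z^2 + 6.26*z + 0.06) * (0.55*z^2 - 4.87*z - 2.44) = -2.4585*z^4 + 25.2119*z^3 - 19.5464*z^2 - 15.5666*z - 0.1464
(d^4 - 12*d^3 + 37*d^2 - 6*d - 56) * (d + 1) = d^5 - 11*d^4 + 25*d^3 + 31*d^2 - 62*d - 56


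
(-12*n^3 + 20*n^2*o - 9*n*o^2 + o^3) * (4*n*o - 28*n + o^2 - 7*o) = -48*n^4*o + 336*n^4 + 68*n^3*o^2 - 476*n^3*o - 16*n^2*o^3 + 112*n^2*o^2 - 5*n*o^4 + 35*n*o^3 + o^5 - 7*o^4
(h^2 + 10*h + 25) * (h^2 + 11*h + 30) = h^4 + 21*h^3 + 165*h^2 + 575*h + 750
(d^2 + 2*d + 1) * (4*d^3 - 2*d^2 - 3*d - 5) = 4*d^5 + 6*d^4 - 3*d^3 - 13*d^2 - 13*d - 5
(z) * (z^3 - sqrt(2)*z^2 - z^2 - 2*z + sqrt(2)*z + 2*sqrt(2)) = z^4 - sqrt(2)*z^3 - z^3 - 2*z^2 + sqrt(2)*z^2 + 2*sqrt(2)*z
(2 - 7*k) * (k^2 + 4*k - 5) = -7*k^3 - 26*k^2 + 43*k - 10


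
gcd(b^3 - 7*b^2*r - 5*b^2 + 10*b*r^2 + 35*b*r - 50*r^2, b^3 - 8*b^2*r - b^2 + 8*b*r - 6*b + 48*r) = 1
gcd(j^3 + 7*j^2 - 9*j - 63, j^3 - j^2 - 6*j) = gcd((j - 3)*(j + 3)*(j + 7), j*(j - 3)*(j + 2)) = j - 3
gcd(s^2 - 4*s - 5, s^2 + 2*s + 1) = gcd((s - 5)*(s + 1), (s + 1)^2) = s + 1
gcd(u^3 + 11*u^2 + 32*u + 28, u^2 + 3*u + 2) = u + 2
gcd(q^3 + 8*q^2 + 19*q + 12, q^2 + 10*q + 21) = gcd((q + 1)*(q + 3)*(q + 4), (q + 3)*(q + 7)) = q + 3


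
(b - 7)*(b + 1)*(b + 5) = b^3 - b^2 - 37*b - 35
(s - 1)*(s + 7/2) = s^2 + 5*s/2 - 7/2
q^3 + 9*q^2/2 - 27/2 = (q - 3/2)*(q + 3)^2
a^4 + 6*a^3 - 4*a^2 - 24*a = a*(a - 2)*(a + 2)*(a + 6)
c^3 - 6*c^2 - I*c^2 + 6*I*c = c*(c - 6)*(c - I)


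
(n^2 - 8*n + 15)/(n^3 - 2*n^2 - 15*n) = (n - 3)/(n*(n + 3))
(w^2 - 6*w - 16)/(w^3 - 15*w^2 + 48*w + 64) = (w + 2)/(w^2 - 7*w - 8)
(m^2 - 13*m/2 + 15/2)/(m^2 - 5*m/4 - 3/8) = 4*(m - 5)/(4*m + 1)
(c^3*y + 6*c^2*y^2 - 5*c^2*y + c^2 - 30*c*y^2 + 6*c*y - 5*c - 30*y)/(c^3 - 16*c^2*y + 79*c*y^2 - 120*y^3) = (c^3*y + 6*c^2*y^2 - 5*c^2*y + c^2 - 30*c*y^2 + 6*c*y - 5*c - 30*y)/(c^3 - 16*c^2*y + 79*c*y^2 - 120*y^3)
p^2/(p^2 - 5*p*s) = p/(p - 5*s)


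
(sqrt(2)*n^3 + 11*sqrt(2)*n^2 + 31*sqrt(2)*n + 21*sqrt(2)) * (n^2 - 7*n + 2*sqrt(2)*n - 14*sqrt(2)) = sqrt(2)*n^5 + 4*n^4 + 4*sqrt(2)*n^4 - 46*sqrt(2)*n^3 + 16*n^3 - 196*sqrt(2)*n^2 - 184*n^2 - 784*n - 147*sqrt(2)*n - 588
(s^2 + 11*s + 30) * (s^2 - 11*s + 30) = s^4 - 61*s^2 + 900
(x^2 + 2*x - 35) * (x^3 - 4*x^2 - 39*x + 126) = x^5 - 2*x^4 - 82*x^3 + 188*x^2 + 1617*x - 4410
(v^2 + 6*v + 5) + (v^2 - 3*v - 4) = 2*v^2 + 3*v + 1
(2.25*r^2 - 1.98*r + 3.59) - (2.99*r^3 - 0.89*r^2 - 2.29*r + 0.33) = -2.99*r^3 + 3.14*r^2 + 0.31*r + 3.26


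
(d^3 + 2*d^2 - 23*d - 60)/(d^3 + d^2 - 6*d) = (d^2 - d - 20)/(d*(d - 2))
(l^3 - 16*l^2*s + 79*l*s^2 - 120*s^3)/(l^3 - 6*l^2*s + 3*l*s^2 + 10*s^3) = (-l^2 + 11*l*s - 24*s^2)/(-l^2 + l*s + 2*s^2)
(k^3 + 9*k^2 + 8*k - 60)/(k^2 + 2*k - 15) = (k^2 + 4*k - 12)/(k - 3)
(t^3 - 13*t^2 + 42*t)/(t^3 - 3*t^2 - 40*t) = (-t^2 + 13*t - 42)/(-t^2 + 3*t + 40)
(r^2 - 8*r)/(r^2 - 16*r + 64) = r/(r - 8)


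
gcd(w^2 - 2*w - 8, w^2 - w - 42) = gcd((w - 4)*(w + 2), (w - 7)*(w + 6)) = 1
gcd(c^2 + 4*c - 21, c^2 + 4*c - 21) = c^2 + 4*c - 21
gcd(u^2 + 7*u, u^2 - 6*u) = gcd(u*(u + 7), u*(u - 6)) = u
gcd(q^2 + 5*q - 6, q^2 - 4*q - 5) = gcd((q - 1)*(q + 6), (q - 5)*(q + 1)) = 1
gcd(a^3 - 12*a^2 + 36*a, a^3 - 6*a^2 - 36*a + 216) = a^2 - 12*a + 36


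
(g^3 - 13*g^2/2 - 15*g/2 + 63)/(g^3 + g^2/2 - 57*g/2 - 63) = (2*g - 7)/(2*g + 7)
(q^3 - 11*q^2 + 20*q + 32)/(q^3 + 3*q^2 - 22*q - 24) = (q - 8)/(q + 6)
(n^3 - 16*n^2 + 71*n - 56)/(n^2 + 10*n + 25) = (n^3 - 16*n^2 + 71*n - 56)/(n^2 + 10*n + 25)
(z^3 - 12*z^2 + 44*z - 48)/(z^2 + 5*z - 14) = (z^2 - 10*z + 24)/(z + 7)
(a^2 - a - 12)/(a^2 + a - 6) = (a - 4)/(a - 2)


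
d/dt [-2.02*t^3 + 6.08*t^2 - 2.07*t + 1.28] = -6.06*t^2 + 12.16*t - 2.07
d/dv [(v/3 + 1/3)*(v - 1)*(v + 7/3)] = v^2 + 14*v/9 - 1/3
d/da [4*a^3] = 12*a^2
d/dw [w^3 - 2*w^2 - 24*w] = 3*w^2 - 4*w - 24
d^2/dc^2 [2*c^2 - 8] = 4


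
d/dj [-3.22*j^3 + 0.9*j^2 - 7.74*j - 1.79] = -9.66*j^2 + 1.8*j - 7.74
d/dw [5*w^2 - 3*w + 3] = 10*w - 3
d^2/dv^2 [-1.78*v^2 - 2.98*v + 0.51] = -3.56000000000000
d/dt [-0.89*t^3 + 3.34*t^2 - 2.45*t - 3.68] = -2.67*t^2 + 6.68*t - 2.45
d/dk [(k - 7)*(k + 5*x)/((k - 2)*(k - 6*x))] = (-(k - 7)*(k - 2)*(k + 5*x) - (k - 7)*(k - 6*x)*(k + 5*x) + (k - 2)*(k - 6*x)*(2*k + 5*x - 7))/((k - 2)^2*(k - 6*x)^2)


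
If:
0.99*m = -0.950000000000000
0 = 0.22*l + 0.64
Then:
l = -2.91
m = -0.96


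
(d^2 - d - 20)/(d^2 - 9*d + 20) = (d + 4)/(d - 4)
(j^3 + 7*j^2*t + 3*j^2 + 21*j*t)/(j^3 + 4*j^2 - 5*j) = (j^2 + 7*j*t + 3*j + 21*t)/(j^2 + 4*j - 5)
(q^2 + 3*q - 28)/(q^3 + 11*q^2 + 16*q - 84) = (q - 4)/(q^2 + 4*q - 12)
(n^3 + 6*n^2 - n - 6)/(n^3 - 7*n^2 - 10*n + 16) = (n^2 + 7*n + 6)/(n^2 - 6*n - 16)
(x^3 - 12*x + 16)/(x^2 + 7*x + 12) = (x^2 - 4*x + 4)/(x + 3)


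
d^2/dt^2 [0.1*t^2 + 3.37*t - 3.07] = 0.200000000000000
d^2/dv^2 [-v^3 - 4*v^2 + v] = -6*v - 8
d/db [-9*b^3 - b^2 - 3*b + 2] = -27*b^2 - 2*b - 3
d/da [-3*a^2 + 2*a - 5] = 2 - 6*a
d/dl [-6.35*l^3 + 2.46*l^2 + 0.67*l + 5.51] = -19.05*l^2 + 4.92*l + 0.67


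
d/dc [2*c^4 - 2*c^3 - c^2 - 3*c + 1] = 8*c^3 - 6*c^2 - 2*c - 3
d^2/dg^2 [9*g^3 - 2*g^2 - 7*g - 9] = 54*g - 4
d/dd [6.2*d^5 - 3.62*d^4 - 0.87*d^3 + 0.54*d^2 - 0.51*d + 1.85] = 31.0*d^4 - 14.48*d^3 - 2.61*d^2 + 1.08*d - 0.51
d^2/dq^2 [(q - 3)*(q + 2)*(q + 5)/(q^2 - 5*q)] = 4*(17*q^3 - 45*q^2 + 225*q - 375)/(q^3*(q^3 - 15*q^2 + 75*q - 125))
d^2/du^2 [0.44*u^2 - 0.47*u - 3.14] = 0.880000000000000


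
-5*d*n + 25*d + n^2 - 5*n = (-5*d + n)*(n - 5)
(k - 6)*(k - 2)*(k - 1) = k^3 - 9*k^2 + 20*k - 12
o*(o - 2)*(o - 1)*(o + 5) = o^4 + 2*o^3 - 13*o^2 + 10*o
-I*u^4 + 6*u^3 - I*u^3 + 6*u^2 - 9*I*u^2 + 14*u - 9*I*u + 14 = (u - 2*I)*(u + I)*(u + 7*I)*(-I*u - I)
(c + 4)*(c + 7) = c^2 + 11*c + 28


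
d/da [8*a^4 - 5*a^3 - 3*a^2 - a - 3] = 32*a^3 - 15*a^2 - 6*a - 1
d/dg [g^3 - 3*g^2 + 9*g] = 3*g^2 - 6*g + 9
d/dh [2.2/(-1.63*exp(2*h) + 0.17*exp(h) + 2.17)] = (7.172*exp(h) - 0.374)*exp(h)/(-1.63*exp(2*h) + 0.17*exp(h) + 2.17)^2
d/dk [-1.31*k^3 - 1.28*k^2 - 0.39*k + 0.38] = -3.93*k^2 - 2.56*k - 0.39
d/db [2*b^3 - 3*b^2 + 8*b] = 6*b^2 - 6*b + 8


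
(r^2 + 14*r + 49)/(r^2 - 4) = (r^2 + 14*r + 49)/(r^2 - 4)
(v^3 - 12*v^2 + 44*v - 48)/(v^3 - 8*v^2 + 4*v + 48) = (v - 2)/(v + 2)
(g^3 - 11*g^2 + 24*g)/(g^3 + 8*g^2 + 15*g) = (g^2 - 11*g + 24)/(g^2 + 8*g + 15)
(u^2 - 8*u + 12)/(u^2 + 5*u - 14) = (u - 6)/(u + 7)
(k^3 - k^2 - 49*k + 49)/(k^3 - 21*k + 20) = (k^2 - 49)/(k^2 + k - 20)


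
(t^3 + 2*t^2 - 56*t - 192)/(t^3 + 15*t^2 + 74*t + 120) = (t - 8)/(t + 5)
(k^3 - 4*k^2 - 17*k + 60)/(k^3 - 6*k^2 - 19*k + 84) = (k - 5)/(k - 7)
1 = 1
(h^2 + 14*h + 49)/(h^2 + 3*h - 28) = (h + 7)/(h - 4)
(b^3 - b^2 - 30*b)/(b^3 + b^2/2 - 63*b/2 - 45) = 2*b/(2*b + 3)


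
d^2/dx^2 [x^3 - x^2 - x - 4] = 6*x - 2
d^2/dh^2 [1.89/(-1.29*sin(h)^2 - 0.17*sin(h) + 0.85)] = (12.580596*sin(h)^4 + 1.243431*sin(h)^3 - 10.526733*sin(h)^2 - 2.213757*sin(h) - 4.254012)/(1.29*sin(h)^2 + 0.17*sin(h) - 0.85)^3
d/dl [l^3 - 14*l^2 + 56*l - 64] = 3*l^2 - 28*l + 56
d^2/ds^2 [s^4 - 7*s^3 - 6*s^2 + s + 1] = 12*s^2 - 42*s - 12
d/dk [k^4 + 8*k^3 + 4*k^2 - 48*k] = 4*k^3 + 24*k^2 + 8*k - 48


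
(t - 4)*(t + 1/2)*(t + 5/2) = t^3 - t^2 - 43*t/4 - 5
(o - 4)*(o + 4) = o^2 - 16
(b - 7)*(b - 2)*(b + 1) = b^3 - 8*b^2 + 5*b + 14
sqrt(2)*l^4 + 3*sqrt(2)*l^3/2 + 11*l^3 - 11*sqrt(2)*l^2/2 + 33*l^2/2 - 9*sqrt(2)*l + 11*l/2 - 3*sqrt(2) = (l + 1)*(l - sqrt(2)/2)*(l + 6*sqrt(2))*(sqrt(2)*l + sqrt(2)/2)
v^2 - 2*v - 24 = (v - 6)*(v + 4)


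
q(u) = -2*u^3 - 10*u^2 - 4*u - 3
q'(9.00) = -670.00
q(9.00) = -2307.00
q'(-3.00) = 2.00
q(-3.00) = -27.00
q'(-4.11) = -23.15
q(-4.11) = -16.63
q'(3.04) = -120.25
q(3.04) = -163.76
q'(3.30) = -135.34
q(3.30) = -196.97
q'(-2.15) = 11.26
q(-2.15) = -20.75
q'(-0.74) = 7.51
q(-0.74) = -4.71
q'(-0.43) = 3.49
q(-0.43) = -2.97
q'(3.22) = -130.61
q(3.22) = -186.34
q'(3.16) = -127.11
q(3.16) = -178.60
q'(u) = -6*u^2 - 20*u - 4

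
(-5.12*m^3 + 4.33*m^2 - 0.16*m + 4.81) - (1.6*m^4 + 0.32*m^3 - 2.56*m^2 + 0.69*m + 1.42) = -1.6*m^4 - 5.44*m^3 + 6.89*m^2 - 0.85*m + 3.39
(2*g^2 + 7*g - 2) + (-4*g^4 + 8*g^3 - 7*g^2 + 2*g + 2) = -4*g^4 + 8*g^3 - 5*g^2 + 9*g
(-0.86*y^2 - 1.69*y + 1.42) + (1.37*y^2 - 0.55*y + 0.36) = 0.51*y^2 - 2.24*y + 1.78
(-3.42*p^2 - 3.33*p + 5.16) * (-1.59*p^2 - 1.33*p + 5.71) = 5.4378*p^4 + 9.8433*p^3 - 23.3037*p^2 - 25.8771*p + 29.4636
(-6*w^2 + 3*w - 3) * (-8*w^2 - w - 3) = 48*w^4 - 18*w^3 + 39*w^2 - 6*w + 9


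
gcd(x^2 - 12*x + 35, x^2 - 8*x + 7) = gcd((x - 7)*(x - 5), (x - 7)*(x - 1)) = x - 7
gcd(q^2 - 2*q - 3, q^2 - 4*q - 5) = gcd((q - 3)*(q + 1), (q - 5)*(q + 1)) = q + 1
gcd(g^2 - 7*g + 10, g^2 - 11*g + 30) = g - 5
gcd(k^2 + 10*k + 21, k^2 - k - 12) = k + 3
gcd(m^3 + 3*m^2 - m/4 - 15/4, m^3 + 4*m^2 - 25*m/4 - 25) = m + 5/2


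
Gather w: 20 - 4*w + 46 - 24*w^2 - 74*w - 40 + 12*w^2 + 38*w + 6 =-12*w^2 - 40*w + 32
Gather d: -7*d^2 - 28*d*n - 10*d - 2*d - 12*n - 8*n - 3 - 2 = -7*d^2 + d*(-28*n - 12) - 20*n - 5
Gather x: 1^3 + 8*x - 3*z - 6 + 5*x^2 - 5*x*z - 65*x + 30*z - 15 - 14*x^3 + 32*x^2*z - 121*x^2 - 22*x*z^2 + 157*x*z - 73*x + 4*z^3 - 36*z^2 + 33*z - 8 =-14*x^3 + x^2*(32*z - 116) + x*(-22*z^2 + 152*z - 130) + 4*z^3 - 36*z^2 + 60*z - 28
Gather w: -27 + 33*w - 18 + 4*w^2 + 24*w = 4*w^2 + 57*w - 45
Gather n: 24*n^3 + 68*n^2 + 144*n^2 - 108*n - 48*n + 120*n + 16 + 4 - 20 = 24*n^3 + 212*n^2 - 36*n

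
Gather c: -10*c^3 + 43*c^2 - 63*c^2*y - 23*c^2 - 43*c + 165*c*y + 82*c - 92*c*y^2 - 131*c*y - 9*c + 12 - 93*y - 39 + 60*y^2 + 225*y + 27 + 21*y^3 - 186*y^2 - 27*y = -10*c^3 + c^2*(20 - 63*y) + c*(-92*y^2 + 34*y + 30) + 21*y^3 - 126*y^2 + 105*y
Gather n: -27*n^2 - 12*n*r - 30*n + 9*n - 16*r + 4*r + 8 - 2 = -27*n^2 + n*(-12*r - 21) - 12*r + 6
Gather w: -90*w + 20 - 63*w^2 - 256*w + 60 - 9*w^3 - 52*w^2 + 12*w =-9*w^3 - 115*w^2 - 334*w + 80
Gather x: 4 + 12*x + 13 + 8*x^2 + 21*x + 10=8*x^2 + 33*x + 27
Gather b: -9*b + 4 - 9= -9*b - 5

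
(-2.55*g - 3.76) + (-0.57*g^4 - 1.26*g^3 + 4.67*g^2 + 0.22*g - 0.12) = -0.57*g^4 - 1.26*g^3 + 4.67*g^2 - 2.33*g - 3.88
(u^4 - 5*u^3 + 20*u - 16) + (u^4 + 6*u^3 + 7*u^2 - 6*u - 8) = 2*u^4 + u^3 + 7*u^2 + 14*u - 24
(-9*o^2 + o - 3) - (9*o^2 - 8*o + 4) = -18*o^2 + 9*o - 7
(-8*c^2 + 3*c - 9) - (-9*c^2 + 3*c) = c^2 - 9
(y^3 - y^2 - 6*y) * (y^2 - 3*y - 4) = y^5 - 4*y^4 - 7*y^3 + 22*y^2 + 24*y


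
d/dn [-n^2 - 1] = -2*n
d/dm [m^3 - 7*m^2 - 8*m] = 3*m^2 - 14*m - 8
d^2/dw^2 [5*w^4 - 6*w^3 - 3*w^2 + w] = 60*w^2 - 36*w - 6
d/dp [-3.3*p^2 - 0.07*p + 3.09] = -6.6*p - 0.07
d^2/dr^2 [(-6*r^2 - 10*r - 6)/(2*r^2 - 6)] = 2*(-5*r^3 - 36*r^2 - 45*r - 36)/(r^6 - 9*r^4 + 27*r^2 - 27)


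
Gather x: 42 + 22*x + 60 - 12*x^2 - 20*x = -12*x^2 + 2*x + 102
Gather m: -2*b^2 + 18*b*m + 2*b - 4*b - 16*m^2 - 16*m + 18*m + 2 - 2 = -2*b^2 - 2*b - 16*m^2 + m*(18*b + 2)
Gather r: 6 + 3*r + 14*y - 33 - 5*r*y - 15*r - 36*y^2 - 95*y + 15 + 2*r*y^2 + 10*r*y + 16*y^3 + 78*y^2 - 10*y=r*(2*y^2 + 5*y - 12) + 16*y^3 + 42*y^2 - 91*y - 12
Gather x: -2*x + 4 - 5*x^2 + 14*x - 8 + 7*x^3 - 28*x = 7*x^3 - 5*x^2 - 16*x - 4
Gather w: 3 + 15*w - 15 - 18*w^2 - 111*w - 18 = -18*w^2 - 96*w - 30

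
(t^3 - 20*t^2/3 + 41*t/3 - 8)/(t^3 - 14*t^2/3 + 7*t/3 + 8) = (t - 1)/(t + 1)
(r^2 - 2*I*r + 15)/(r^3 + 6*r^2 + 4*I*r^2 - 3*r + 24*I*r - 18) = (r - 5*I)/(r^2 + r*(6 + I) + 6*I)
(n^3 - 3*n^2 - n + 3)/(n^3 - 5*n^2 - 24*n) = (-n^3 + 3*n^2 + n - 3)/(n*(-n^2 + 5*n + 24))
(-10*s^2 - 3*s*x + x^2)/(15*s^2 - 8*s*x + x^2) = (2*s + x)/(-3*s + x)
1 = 1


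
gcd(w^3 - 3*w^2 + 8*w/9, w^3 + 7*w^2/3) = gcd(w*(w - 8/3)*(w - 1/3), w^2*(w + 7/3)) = w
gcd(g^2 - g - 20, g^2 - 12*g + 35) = g - 5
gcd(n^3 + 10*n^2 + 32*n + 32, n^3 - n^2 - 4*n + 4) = n + 2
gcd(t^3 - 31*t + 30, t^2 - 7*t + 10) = t - 5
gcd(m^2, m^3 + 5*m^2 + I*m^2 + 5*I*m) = m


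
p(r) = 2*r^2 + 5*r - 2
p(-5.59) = 32.55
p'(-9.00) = -31.00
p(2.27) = 19.66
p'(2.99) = 16.96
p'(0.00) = 5.00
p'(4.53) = 23.12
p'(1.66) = 11.64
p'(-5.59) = -17.36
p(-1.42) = -5.07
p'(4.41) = 22.64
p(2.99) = 30.83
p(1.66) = 11.81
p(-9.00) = 115.00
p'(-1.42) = -0.68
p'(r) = 4*r + 5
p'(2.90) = 16.60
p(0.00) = -2.00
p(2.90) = 29.32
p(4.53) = 61.69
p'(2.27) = 14.08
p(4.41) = 58.95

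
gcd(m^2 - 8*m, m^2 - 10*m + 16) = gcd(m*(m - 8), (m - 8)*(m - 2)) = m - 8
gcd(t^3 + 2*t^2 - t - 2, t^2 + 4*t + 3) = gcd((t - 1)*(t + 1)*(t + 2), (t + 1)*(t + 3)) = t + 1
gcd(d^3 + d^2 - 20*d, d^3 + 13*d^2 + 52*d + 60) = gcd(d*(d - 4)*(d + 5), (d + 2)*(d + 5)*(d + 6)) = d + 5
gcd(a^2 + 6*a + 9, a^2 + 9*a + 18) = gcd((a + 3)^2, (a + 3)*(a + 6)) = a + 3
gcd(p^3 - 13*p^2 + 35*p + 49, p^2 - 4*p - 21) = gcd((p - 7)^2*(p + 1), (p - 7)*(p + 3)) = p - 7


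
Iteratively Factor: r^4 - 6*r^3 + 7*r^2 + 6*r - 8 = (r - 2)*(r^3 - 4*r^2 - r + 4) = (r - 2)*(r - 1)*(r^2 - 3*r - 4) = (r - 2)*(r - 1)*(r + 1)*(r - 4)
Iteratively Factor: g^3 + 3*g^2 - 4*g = (g - 1)*(g^2 + 4*g) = (g - 1)*(g + 4)*(g)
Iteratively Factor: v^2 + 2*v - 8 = (v - 2)*(v + 4)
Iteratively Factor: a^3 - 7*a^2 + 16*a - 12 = (a - 2)*(a^2 - 5*a + 6) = (a - 3)*(a - 2)*(a - 2)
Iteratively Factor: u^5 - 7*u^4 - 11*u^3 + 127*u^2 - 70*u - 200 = (u - 5)*(u^4 - 2*u^3 - 21*u^2 + 22*u + 40) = (u - 5)*(u + 1)*(u^3 - 3*u^2 - 18*u + 40) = (u - 5)^2*(u + 1)*(u^2 + 2*u - 8) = (u - 5)^2*(u - 2)*(u + 1)*(u + 4)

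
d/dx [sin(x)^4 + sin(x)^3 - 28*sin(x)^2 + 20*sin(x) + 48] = (4*sin(x)^3 + 3*sin(x)^2 - 56*sin(x) + 20)*cos(x)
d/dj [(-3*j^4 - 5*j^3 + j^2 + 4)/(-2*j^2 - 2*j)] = (6*j^5 + 14*j^4 + 10*j^3 - j^2 + 8*j + 4)/(2*j^2*(j^2 + 2*j + 1))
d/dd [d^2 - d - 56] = 2*d - 1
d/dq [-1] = 0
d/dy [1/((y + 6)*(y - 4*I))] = ((-y + 4*I)*(y + 6) - (y - 4*I)^2)/((y + 6)^2*(y - 4*I)^3)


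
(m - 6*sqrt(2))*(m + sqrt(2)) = m^2 - 5*sqrt(2)*m - 12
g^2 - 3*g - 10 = (g - 5)*(g + 2)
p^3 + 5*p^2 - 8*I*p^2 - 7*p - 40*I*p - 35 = (p + 5)*(p - 7*I)*(p - I)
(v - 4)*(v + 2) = v^2 - 2*v - 8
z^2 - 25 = (z - 5)*(z + 5)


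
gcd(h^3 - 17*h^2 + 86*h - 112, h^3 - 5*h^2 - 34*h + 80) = h^2 - 10*h + 16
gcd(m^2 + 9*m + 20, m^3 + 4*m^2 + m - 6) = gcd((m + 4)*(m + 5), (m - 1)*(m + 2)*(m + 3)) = 1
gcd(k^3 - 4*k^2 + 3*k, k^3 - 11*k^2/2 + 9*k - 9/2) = k^2 - 4*k + 3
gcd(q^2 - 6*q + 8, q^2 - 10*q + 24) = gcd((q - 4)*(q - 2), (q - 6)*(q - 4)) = q - 4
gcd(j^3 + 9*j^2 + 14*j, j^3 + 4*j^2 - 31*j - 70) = j^2 + 9*j + 14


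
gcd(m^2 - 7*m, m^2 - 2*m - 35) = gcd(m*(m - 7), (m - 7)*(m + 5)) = m - 7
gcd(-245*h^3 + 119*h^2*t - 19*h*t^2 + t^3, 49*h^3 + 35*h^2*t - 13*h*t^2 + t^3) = 49*h^2 - 14*h*t + t^2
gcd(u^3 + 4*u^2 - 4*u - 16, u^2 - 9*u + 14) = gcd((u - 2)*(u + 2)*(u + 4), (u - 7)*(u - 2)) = u - 2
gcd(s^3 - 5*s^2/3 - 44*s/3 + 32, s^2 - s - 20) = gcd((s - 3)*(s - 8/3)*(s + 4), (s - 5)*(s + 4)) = s + 4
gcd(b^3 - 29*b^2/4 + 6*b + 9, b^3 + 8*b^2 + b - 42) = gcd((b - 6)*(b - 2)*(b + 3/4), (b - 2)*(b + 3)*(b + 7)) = b - 2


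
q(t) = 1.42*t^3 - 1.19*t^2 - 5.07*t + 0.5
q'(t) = 4.26*t^2 - 2.38*t - 5.07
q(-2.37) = -13.07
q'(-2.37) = 24.50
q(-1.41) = 1.30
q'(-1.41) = 6.76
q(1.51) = -4.98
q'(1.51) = 1.05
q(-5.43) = -234.40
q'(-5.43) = 133.46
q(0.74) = -3.33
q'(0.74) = -4.50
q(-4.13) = -98.89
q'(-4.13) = 77.42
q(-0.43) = 2.35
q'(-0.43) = -3.26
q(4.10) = 57.58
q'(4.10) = 56.78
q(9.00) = 893.66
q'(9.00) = 318.57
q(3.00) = 12.92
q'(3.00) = 26.13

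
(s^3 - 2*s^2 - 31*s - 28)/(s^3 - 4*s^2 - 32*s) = (s^2 - 6*s - 7)/(s*(s - 8))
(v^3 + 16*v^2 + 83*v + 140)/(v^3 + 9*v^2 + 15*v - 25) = (v^2 + 11*v + 28)/(v^2 + 4*v - 5)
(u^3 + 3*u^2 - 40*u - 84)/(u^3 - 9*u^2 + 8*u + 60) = (u + 7)/(u - 5)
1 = 1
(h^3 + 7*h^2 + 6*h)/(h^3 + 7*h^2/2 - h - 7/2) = 2*h*(h + 6)/(2*h^2 + 5*h - 7)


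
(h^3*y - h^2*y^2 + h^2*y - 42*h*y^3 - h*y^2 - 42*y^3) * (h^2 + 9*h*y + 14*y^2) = h^5*y + 8*h^4*y^2 + h^4*y - 37*h^3*y^3 + 8*h^3*y^2 - 392*h^2*y^4 - 37*h^2*y^3 - 588*h*y^5 - 392*h*y^4 - 588*y^5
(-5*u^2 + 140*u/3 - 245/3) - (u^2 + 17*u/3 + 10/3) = -6*u^2 + 41*u - 85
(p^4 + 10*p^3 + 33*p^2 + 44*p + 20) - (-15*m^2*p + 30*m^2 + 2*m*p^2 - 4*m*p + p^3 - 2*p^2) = 15*m^2*p - 30*m^2 - 2*m*p^2 + 4*m*p + p^4 + 9*p^3 + 35*p^2 + 44*p + 20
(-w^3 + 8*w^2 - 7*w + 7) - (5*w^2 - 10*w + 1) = -w^3 + 3*w^2 + 3*w + 6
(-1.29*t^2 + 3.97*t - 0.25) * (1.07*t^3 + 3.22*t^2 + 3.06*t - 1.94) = -1.3803*t^5 + 0.0941000000000001*t^4 + 8.5685*t^3 + 13.8458*t^2 - 8.4668*t + 0.485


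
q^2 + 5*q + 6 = (q + 2)*(q + 3)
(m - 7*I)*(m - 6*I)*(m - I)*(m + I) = m^4 - 13*I*m^3 - 41*m^2 - 13*I*m - 42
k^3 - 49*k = k*(k - 7)*(k + 7)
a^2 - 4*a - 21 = (a - 7)*(a + 3)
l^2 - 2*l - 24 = (l - 6)*(l + 4)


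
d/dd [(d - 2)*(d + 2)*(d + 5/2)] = 3*d^2 + 5*d - 4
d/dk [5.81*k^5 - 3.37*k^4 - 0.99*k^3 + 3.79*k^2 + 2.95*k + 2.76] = 29.05*k^4 - 13.48*k^3 - 2.97*k^2 + 7.58*k + 2.95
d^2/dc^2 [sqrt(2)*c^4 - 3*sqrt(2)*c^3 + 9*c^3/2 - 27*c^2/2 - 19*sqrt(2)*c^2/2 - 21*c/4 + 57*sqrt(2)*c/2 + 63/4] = 12*sqrt(2)*c^2 - 18*sqrt(2)*c + 27*c - 27 - 19*sqrt(2)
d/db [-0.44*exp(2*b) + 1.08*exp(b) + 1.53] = (1.08 - 0.88*exp(b))*exp(b)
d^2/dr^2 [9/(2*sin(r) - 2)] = -(9*sin(r) + 18)/(2*(sin(r) - 1)^2)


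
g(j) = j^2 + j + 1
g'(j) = 2*j + 1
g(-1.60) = 1.96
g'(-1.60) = -2.20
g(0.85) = 2.57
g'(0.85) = 2.70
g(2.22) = 8.15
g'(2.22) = 5.44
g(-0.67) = 0.78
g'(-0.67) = -0.34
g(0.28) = 1.36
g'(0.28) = 1.56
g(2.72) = 11.12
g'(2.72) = 6.44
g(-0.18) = 0.85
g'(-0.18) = 0.64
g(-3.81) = 11.71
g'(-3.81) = -6.62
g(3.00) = 13.00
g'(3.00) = 7.00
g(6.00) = 43.00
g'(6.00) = 13.00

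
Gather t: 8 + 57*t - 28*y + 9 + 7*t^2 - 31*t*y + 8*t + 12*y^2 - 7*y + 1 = 7*t^2 + t*(65 - 31*y) + 12*y^2 - 35*y + 18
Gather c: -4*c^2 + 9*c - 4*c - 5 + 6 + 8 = -4*c^2 + 5*c + 9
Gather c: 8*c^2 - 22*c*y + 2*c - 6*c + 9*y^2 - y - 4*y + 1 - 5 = 8*c^2 + c*(-22*y - 4) + 9*y^2 - 5*y - 4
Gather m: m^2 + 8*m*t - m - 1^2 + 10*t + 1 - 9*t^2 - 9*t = m^2 + m*(8*t - 1) - 9*t^2 + t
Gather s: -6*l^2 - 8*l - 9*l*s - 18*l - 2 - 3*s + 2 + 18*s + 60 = -6*l^2 - 26*l + s*(15 - 9*l) + 60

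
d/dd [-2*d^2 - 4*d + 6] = -4*d - 4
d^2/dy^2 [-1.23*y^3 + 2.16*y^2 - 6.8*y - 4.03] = 4.32 - 7.38*y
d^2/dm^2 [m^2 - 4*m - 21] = 2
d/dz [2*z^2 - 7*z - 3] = 4*z - 7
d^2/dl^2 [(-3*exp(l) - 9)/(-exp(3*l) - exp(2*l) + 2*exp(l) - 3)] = (12*exp(6*l) + 90*exp(5*l) + 126*exp(4*l) - 111*exp(3*l) - 351*exp(2*l) - 54*exp(l) + 81)*exp(l)/(exp(9*l) + 3*exp(8*l) - 3*exp(7*l) - 2*exp(6*l) + 24*exp(5*l) - 15*exp(4*l) - 17*exp(3*l) + 63*exp(2*l) - 54*exp(l) + 27)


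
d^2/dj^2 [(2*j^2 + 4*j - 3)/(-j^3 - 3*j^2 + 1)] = 2*(-2*j^6 - 12*j^5 - 18*j^4 + 22*j^3 + 39*j^2 - 27*j + 7)/(j^9 + 9*j^8 + 27*j^7 + 24*j^6 - 18*j^5 - 27*j^4 + 3*j^3 + 9*j^2 - 1)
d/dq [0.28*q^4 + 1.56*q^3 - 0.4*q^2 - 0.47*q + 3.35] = 1.12*q^3 + 4.68*q^2 - 0.8*q - 0.47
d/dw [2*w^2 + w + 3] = 4*w + 1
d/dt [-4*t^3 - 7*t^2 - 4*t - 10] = -12*t^2 - 14*t - 4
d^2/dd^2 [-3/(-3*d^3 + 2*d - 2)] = 6*(-9*d*(3*d^3 - 2*d + 2) + (9*d^2 - 2)^2)/(3*d^3 - 2*d + 2)^3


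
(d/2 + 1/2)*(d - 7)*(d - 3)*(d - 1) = d^4/2 - 5*d^3 + 10*d^2 + 5*d - 21/2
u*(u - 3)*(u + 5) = u^3 + 2*u^2 - 15*u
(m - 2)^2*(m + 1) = m^3 - 3*m^2 + 4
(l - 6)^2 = l^2 - 12*l + 36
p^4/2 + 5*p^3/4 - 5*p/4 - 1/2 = (p/2 + 1/2)*(p - 1)*(p + 1/2)*(p + 2)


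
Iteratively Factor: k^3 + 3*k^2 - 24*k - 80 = (k + 4)*(k^2 - k - 20) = (k + 4)^2*(k - 5)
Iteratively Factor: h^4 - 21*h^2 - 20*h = (h - 5)*(h^3 + 5*h^2 + 4*h) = (h - 5)*(h + 1)*(h^2 + 4*h) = h*(h - 5)*(h + 1)*(h + 4)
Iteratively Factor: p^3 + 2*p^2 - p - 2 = (p + 2)*(p^2 - 1) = (p - 1)*(p + 2)*(p + 1)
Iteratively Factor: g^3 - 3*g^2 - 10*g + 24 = (g + 3)*(g^2 - 6*g + 8) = (g - 4)*(g + 3)*(g - 2)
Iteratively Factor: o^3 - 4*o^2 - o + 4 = (o - 1)*(o^2 - 3*o - 4) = (o - 1)*(o + 1)*(o - 4)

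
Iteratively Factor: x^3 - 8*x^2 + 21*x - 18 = (x - 3)*(x^2 - 5*x + 6) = (x - 3)*(x - 2)*(x - 3)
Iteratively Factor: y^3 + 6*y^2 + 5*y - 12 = (y - 1)*(y^2 + 7*y + 12) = (y - 1)*(y + 3)*(y + 4)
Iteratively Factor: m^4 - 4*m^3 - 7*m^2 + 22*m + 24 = (m + 2)*(m^3 - 6*m^2 + 5*m + 12) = (m - 3)*(m + 2)*(m^2 - 3*m - 4) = (m - 4)*(m - 3)*(m + 2)*(m + 1)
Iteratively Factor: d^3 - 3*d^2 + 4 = (d - 2)*(d^2 - d - 2) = (d - 2)*(d + 1)*(d - 2)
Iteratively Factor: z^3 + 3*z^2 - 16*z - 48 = (z - 4)*(z^2 + 7*z + 12) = (z - 4)*(z + 3)*(z + 4)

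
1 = 1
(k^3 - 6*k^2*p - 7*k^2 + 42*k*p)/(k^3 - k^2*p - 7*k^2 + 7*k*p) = (-k + 6*p)/(-k + p)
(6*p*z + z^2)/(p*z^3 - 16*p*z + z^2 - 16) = z*(6*p + z)/(p*z^3 - 16*p*z + z^2 - 16)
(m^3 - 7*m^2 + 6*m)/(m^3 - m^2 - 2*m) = (-m^2 + 7*m - 6)/(-m^2 + m + 2)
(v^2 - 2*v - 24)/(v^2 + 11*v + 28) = (v - 6)/(v + 7)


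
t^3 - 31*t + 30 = (t - 5)*(t - 1)*(t + 6)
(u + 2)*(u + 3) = u^2 + 5*u + 6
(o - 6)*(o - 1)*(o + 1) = o^3 - 6*o^2 - o + 6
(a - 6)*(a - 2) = a^2 - 8*a + 12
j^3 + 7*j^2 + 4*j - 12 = (j - 1)*(j + 2)*(j + 6)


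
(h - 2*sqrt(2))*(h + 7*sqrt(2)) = h^2 + 5*sqrt(2)*h - 28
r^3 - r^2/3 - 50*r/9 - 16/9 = (r - 8/3)*(r + 1/3)*(r + 2)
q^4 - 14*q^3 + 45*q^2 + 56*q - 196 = (q - 7)^2*(q - 2)*(q + 2)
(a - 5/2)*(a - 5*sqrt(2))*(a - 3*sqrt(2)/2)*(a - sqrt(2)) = a^4 - 15*sqrt(2)*a^3/2 - 5*a^3/2 + 75*sqrt(2)*a^2/4 + 28*a^2 - 70*a - 15*sqrt(2)*a + 75*sqrt(2)/2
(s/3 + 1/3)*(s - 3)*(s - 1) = s^3/3 - s^2 - s/3 + 1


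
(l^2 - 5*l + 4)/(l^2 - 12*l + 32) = (l - 1)/(l - 8)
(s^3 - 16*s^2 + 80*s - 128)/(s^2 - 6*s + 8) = (s^2 - 12*s + 32)/(s - 2)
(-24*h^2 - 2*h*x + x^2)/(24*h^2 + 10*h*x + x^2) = (-6*h + x)/(6*h + x)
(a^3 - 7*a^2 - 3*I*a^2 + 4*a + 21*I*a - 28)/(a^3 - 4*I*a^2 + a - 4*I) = (a - 7)/(a - I)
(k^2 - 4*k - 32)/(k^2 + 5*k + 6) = (k^2 - 4*k - 32)/(k^2 + 5*k + 6)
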